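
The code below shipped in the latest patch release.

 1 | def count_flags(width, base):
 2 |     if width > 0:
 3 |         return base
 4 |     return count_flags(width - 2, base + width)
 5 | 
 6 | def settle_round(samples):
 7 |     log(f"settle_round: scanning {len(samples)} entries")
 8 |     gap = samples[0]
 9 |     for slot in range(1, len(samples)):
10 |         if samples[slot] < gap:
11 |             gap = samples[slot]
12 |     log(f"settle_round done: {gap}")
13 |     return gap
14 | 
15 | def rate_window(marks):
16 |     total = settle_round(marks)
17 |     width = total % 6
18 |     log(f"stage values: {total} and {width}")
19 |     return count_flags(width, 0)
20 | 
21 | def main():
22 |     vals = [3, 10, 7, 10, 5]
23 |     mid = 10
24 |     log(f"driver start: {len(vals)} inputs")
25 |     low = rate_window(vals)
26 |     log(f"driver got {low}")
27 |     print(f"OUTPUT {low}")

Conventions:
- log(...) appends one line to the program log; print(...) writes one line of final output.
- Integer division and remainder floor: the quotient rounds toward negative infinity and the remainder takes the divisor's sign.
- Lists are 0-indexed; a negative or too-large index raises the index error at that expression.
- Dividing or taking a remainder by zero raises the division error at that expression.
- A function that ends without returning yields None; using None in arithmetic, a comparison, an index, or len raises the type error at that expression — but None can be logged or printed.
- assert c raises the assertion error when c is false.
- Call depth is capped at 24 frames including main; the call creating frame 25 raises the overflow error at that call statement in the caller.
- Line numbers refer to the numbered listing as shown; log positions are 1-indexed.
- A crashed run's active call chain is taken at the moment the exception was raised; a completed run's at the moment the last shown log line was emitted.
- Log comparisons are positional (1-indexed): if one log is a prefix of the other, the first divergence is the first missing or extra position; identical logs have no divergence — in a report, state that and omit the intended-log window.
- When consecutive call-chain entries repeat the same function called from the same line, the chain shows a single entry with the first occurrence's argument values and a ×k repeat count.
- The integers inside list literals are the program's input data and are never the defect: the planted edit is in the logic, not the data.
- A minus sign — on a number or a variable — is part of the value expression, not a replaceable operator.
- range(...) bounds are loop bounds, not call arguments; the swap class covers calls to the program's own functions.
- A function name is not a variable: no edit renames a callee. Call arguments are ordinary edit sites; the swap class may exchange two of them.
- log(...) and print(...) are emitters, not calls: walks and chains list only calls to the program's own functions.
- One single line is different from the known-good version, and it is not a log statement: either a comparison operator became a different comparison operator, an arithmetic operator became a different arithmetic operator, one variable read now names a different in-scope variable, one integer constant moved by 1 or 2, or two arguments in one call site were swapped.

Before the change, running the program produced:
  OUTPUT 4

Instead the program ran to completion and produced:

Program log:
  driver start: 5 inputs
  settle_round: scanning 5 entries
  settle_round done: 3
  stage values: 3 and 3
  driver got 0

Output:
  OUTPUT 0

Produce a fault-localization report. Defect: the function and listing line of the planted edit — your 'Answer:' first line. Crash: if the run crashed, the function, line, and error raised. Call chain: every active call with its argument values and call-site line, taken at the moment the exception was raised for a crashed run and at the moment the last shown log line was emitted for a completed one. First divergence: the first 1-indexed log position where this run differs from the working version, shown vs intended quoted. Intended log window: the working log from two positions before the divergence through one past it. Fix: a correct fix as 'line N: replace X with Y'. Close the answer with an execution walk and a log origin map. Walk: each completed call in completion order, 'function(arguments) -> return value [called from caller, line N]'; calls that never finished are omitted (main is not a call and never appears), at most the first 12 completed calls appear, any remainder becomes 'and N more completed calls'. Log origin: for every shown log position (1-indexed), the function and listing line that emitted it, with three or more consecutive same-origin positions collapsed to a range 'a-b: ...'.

Answer: the defect is in count_flags at line 2.
Key fact: At log position 5 the runs split — shown 'driver got 0', but the working version logs 'driver got 4'.
Call chain: main.
First divergence: position 5 — shown 'driver got 0', intended 'driver got 4'.
Intended log window:
  3: settle_round done: 3
  4: stage values: 3 and 3
  5: driver got 4
Execution walk:
  settle_round([3, 10, 7, 10, 5]) -> 3  [called from rate_window, line 16]
  count_flags(3, 0) -> 0  [called from rate_window, line 19]
  rate_window([3, 10, 7, 10, 5]) -> 0  [called from main, line 25]
Log origin:
  1: emitted by main (line 24)
  2: emitted by settle_round (line 7)
  3: emitted by settle_round (line 12)
  4: emitted by rate_window (line 18)
  5: emitted by main (line 26)
A correct fix: line 2: replace `>` with `<=`.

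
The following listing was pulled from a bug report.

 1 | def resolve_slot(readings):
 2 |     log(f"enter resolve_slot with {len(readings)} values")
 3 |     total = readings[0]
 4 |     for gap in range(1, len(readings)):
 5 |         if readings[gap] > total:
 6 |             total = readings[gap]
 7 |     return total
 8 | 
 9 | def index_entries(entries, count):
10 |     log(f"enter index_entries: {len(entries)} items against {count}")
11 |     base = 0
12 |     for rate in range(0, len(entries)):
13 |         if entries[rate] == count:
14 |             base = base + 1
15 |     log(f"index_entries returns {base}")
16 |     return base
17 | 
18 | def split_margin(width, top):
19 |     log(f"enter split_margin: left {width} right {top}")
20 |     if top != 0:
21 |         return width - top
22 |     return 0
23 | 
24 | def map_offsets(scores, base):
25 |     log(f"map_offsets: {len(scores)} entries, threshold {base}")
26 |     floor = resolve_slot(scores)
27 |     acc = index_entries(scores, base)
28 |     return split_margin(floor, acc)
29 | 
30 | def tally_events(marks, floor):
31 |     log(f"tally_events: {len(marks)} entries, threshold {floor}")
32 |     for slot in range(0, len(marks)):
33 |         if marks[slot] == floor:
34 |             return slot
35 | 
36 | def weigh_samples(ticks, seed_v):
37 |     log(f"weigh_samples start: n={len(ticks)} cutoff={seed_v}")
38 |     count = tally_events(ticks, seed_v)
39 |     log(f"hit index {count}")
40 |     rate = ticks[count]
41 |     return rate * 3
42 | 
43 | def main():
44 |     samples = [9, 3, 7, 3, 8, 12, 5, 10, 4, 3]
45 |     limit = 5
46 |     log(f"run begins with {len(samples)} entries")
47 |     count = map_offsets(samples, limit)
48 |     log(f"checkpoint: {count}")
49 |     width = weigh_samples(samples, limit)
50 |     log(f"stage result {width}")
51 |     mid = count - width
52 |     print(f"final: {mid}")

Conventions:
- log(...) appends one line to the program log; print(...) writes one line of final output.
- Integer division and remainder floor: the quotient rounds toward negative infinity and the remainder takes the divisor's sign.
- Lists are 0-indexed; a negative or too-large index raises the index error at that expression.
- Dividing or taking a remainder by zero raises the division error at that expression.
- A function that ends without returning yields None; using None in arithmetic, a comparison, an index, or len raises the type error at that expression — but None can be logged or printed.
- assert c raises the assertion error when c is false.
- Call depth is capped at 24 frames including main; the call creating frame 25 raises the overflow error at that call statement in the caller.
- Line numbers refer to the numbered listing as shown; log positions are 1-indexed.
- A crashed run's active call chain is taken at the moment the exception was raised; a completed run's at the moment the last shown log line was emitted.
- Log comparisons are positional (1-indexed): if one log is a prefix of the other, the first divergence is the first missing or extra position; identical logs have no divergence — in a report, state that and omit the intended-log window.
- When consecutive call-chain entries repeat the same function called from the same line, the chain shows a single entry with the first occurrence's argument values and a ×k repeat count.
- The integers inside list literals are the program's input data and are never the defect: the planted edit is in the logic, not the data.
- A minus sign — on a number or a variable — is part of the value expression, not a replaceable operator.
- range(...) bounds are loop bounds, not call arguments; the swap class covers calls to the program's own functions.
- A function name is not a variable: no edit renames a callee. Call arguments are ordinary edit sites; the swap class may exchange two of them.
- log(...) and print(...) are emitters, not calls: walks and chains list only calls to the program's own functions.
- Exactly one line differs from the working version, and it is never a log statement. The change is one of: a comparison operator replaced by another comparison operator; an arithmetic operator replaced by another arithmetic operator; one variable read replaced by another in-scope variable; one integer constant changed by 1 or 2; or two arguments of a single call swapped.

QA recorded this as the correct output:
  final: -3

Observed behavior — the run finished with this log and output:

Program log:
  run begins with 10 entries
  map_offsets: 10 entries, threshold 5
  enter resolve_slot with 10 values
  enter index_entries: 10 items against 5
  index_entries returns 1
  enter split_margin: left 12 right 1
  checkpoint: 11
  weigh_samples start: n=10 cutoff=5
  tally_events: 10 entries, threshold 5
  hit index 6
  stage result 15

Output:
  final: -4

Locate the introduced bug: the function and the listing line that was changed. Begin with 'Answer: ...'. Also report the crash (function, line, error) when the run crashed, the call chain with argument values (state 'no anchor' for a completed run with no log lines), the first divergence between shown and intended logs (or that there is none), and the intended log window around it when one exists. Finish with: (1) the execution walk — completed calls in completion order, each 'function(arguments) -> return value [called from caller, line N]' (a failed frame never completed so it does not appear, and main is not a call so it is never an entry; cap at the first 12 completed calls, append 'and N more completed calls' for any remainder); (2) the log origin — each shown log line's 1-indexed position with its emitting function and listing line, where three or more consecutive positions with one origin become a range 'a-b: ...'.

Answer: the defect is in split_margin at line 21.
Core observation: Position 7 is the first bad log line: 'checkpoint: 11' should read 'checkpoint: 12'.
Call chain: main.
First divergence: at position 7 the run shows 'checkpoint: 11' where the working version logs 'checkpoint: 12'.
Intended log window:
  5: index_entries returns 1
  6: enter split_margin: left 12 right 1
  7: checkpoint: 12
  8: weigh_samples start: n=10 cutoff=5
Execution walk:
  resolve_slot([9, 3, 7, 3, 8, 12, 5, 10, 4, 3]) -> 12  [called from map_offsets, line 26]
  index_entries([9, 3, 7, 3, 8, 12, 5, 10, 4, 3], 5) -> 1  [called from map_offsets, line 27]
  split_margin(12, 1) -> 11  [called from map_offsets, line 28]
  map_offsets([9, 3, 7, 3, 8, 12, 5, 10, 4, 3], 5) -> 11  [called from main, line 47]
  tally_events([9, 3, 7, 3, 8, 12, 5, 10, 4, 3], 5) -> 6  [called from weigh_samples, line 38]
  weigh_samples([9, 3, 7, 3, 8, 12, 5, 10, 4, 3], 5) -> 15  [called from main, line 49]
Log origins:
  1 — main, line 46
  2 — map_offsets, line 25
  3 — resolve_slot, line 2
  4 — index_entries, line 10
  5 — index_entries, line 15
  6 — split_margin, line 19
  7 — main, line 48
  8 — weigh_samples, line 37
  9 — tally_events, line 31
  10 — weigh_samples, line 39
  11 — main, line 50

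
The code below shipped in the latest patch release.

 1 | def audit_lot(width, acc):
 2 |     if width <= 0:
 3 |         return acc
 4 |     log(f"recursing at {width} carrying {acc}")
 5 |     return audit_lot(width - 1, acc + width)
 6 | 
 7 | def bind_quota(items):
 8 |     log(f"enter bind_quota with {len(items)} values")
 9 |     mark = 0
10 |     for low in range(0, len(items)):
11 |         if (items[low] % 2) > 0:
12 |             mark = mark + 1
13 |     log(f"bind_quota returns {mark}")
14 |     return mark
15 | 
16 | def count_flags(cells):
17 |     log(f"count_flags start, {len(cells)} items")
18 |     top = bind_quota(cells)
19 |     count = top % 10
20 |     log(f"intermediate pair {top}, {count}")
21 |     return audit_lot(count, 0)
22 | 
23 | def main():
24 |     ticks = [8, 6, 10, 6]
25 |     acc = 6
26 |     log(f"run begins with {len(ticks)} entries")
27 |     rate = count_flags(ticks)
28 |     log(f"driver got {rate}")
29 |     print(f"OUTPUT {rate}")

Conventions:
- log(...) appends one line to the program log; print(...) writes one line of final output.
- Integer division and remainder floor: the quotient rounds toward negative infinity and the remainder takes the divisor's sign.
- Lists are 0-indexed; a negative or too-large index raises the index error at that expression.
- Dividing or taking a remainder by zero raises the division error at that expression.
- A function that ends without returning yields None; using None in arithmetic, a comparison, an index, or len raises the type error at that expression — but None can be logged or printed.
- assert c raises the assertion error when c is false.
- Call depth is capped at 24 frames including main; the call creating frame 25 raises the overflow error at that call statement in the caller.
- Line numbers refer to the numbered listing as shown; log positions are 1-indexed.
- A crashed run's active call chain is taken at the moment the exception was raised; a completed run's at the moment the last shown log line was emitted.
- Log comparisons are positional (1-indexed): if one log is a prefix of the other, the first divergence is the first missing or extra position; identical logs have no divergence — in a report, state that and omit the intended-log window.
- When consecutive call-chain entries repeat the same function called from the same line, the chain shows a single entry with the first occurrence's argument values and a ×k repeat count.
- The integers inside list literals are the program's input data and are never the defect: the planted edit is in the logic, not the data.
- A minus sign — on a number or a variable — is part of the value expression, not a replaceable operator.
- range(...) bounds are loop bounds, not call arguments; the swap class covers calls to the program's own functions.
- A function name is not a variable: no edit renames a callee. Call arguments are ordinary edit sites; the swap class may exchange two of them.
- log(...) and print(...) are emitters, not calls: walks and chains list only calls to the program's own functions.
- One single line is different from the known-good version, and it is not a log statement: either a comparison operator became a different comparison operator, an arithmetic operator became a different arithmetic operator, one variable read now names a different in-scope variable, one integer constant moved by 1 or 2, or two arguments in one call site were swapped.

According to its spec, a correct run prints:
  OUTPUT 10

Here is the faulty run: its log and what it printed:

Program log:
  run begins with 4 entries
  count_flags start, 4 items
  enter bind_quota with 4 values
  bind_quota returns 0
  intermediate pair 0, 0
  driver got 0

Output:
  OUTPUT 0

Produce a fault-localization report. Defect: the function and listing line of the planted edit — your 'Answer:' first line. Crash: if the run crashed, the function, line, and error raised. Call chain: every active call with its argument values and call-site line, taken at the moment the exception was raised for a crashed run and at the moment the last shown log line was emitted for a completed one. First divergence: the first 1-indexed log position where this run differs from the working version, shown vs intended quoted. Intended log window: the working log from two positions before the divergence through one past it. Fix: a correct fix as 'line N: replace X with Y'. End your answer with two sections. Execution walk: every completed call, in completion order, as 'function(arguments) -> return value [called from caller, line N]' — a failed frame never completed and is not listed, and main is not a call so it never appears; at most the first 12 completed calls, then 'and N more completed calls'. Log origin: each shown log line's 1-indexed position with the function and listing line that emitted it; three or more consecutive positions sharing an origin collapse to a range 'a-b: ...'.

Answer: the defect is in bind_quota at line 11.
The tell: Position 4 is the first bad log line: 'bind_quota returns 0' should read 'bind_quota returns 4'.
Call chain: main.
First divergence: position 4; shown 'bind_quota returns 0' vs intended 'bind_quota returns 4'.
Intended log window:
  2: count_flags start, 4 items
  3: enter bind_quota with 4 values
  4: bind_quota returns 4
  5: intermediate pair 4, 4
Execution walk:
  bind_quota([8, 6, 10, 6]) -> 0  [called from count_flags, line 18]
  audit_lot(0, 0) -> 0  [called from count_flags, line 21]
  count_flags([8, 6, 10, 6]) -> 0  [called from main, line 27]
Log origin:
  1: from main, line 26
  2: from count_flags, line 17
  3: from bind_quota, line 8
  4: from bind_quota, line 13
  5: from count_flags, line 20
  6: from main, line 28
A correct fix: line 11: replace `>` with `==`.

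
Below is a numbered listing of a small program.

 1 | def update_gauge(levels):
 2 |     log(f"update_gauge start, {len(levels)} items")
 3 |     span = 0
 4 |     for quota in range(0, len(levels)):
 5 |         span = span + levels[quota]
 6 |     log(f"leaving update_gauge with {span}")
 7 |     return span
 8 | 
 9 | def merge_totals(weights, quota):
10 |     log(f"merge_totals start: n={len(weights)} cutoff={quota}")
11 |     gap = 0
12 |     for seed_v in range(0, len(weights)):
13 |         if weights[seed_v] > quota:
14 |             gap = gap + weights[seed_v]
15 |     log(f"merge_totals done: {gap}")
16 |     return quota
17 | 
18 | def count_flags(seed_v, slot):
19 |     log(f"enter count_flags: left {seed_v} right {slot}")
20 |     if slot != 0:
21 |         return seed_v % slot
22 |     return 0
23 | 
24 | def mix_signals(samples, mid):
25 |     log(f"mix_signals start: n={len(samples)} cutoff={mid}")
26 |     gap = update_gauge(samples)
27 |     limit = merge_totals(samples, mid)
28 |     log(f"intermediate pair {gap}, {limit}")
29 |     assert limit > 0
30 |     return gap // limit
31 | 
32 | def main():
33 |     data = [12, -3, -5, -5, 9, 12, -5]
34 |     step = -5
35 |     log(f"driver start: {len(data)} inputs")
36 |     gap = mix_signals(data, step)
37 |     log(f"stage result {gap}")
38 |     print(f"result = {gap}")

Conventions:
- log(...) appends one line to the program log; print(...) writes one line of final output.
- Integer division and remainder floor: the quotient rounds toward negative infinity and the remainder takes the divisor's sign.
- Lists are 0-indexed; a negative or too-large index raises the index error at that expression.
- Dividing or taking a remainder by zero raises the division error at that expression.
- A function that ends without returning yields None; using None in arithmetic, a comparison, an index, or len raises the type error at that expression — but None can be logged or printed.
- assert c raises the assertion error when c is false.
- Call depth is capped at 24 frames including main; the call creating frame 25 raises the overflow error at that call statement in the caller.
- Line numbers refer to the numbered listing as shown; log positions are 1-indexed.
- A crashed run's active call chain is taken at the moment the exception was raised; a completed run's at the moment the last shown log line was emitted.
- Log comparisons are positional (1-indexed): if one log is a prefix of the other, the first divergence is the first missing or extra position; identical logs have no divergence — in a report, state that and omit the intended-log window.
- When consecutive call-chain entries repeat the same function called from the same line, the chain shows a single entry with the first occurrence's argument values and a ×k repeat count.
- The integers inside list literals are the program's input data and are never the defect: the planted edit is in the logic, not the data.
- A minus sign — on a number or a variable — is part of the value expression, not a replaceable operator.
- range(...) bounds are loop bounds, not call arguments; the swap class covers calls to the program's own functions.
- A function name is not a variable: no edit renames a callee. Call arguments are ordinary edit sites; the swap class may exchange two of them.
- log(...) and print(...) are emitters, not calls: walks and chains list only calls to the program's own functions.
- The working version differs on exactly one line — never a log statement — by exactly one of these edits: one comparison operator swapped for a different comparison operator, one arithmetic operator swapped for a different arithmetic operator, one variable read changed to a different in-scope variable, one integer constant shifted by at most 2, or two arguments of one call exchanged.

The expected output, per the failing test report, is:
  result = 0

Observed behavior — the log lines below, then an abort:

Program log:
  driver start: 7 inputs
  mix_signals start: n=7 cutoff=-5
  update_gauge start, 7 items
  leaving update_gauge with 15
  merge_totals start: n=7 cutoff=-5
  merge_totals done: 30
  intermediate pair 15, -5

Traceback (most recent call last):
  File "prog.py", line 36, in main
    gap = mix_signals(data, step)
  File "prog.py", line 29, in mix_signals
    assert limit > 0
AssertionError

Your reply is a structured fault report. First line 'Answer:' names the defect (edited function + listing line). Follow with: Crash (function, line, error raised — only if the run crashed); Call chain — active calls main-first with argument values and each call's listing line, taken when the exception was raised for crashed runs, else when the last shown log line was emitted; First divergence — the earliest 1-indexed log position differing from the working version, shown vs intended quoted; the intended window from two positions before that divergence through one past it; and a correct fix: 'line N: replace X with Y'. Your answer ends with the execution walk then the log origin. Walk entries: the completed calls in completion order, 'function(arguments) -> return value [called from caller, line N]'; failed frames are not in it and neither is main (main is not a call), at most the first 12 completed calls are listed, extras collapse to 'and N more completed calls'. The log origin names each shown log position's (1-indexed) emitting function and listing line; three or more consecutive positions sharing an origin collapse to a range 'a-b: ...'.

Answer: the defect is in merge_totals at line 16.
Key fact: Everything matches until log position 7, which reads 'intermediate pair 15, -5' in place of 'intermediate pair 15, 30'.
Crash: mix_signals, line 29, AssertionError.
Call chain: main -> mix_signals([12, -3, -5, -5, 9, 12, -5], -5) (called at line 36).
First divergence: position 7 — shown 'intermediate pair 15, -5', intended 'intermediate pair 15, 30'.
Intended log window:
  5: merge_totals start: n=7 cutoff=-5
  6: merge_totals done: 30
  7: intermediate pair 15, 30
  8: stage result 0
Execution walk:
  update_gauge([12, -3, -5, -5, 9, 12, -5]) -> 15  [called from mix_signals, line 26]
  merge_totals([12, -3, -5, -5, 9, 12, -5], -5) -> -5  [called from mix_signals, line 27]
Origin of each log line:
  1: logged in main at line 35
  2: logged in mix_signals at line 25
  3: logged in update_gauge at line 2
  4: logged in update_gauge at line 6
  5: logged in merge_totals at line 10
  6: logged in merge_totals at line 15
  7: logged in mix_signals at line 28
A correct fix: line 16: replace `quota` with `gap`.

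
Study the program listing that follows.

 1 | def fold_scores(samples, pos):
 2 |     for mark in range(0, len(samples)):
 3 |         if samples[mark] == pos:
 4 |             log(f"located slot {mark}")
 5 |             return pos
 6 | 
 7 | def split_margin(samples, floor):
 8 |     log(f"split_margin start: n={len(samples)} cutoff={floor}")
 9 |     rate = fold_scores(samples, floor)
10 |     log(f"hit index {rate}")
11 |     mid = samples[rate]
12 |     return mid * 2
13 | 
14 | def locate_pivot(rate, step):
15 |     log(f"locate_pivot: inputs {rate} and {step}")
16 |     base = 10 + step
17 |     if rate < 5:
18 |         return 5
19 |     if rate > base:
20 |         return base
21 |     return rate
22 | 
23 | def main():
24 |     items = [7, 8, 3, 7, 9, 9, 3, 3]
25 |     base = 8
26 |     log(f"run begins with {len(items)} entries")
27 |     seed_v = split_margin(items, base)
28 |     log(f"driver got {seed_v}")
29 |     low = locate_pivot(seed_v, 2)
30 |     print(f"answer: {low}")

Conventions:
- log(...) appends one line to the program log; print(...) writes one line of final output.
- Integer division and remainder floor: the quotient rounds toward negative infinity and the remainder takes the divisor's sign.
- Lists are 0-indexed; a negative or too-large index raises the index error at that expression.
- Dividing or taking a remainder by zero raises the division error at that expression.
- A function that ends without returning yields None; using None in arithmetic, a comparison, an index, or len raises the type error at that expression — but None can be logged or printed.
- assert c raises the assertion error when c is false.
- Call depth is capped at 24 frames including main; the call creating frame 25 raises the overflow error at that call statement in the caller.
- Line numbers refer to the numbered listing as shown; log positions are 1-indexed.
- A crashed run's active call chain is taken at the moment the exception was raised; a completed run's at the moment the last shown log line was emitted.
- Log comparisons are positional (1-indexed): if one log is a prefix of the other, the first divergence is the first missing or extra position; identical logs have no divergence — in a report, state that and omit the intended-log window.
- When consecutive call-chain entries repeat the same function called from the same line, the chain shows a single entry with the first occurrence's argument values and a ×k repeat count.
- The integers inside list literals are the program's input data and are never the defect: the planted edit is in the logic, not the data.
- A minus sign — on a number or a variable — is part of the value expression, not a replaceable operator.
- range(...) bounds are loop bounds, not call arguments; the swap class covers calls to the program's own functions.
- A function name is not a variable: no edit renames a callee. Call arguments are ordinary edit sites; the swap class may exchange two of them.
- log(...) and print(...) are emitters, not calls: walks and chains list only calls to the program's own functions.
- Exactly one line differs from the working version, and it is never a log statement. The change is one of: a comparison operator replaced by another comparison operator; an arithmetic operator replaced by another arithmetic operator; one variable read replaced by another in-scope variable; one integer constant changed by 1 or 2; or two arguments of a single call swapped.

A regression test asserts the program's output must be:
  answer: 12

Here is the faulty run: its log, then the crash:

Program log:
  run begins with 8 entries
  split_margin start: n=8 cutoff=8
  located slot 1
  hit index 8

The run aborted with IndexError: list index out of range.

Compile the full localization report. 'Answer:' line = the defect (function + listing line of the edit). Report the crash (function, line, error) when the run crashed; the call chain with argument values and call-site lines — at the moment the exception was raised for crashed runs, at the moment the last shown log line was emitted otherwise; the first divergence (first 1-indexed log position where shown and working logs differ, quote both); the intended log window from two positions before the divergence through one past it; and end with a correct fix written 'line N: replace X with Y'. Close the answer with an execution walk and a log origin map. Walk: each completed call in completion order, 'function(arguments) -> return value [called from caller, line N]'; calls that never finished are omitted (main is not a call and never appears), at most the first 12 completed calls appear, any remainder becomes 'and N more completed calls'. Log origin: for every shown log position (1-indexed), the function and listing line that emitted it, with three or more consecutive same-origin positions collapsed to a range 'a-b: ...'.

Answer: the defect is in fold_scores at line 5.
Core observation: Position 4 is the first bad log line: 'hit index 8' should read 'hit index 1'.
Crash: split_margin, line 11, IndexError.
Call chain: main -> split_margin([7, 8, 3, 7, 9, 9, 3, 3], 8) (called at line 27).
First divergence: position 4; shown 'hit index 8' vs intended 'hit index 1'.
Intended log window:
  2: split_margin start: n=8 cutoff=8
  3: located slot 1
  4: hit index 1
  5: driver got 16
Execution walk:
  fold_scores([7, 8, 3, 7, 9, 9, 3, 3], 8) -> 8  [called from split_margin, line 9]
Origin of each log line:
  1 — main, line 26
  2 — split_margin, line 8
  3 — fold_scores, line 4
  4 — split_margin, line 10
A correct fix: line 5: replace `pos` with `mark`.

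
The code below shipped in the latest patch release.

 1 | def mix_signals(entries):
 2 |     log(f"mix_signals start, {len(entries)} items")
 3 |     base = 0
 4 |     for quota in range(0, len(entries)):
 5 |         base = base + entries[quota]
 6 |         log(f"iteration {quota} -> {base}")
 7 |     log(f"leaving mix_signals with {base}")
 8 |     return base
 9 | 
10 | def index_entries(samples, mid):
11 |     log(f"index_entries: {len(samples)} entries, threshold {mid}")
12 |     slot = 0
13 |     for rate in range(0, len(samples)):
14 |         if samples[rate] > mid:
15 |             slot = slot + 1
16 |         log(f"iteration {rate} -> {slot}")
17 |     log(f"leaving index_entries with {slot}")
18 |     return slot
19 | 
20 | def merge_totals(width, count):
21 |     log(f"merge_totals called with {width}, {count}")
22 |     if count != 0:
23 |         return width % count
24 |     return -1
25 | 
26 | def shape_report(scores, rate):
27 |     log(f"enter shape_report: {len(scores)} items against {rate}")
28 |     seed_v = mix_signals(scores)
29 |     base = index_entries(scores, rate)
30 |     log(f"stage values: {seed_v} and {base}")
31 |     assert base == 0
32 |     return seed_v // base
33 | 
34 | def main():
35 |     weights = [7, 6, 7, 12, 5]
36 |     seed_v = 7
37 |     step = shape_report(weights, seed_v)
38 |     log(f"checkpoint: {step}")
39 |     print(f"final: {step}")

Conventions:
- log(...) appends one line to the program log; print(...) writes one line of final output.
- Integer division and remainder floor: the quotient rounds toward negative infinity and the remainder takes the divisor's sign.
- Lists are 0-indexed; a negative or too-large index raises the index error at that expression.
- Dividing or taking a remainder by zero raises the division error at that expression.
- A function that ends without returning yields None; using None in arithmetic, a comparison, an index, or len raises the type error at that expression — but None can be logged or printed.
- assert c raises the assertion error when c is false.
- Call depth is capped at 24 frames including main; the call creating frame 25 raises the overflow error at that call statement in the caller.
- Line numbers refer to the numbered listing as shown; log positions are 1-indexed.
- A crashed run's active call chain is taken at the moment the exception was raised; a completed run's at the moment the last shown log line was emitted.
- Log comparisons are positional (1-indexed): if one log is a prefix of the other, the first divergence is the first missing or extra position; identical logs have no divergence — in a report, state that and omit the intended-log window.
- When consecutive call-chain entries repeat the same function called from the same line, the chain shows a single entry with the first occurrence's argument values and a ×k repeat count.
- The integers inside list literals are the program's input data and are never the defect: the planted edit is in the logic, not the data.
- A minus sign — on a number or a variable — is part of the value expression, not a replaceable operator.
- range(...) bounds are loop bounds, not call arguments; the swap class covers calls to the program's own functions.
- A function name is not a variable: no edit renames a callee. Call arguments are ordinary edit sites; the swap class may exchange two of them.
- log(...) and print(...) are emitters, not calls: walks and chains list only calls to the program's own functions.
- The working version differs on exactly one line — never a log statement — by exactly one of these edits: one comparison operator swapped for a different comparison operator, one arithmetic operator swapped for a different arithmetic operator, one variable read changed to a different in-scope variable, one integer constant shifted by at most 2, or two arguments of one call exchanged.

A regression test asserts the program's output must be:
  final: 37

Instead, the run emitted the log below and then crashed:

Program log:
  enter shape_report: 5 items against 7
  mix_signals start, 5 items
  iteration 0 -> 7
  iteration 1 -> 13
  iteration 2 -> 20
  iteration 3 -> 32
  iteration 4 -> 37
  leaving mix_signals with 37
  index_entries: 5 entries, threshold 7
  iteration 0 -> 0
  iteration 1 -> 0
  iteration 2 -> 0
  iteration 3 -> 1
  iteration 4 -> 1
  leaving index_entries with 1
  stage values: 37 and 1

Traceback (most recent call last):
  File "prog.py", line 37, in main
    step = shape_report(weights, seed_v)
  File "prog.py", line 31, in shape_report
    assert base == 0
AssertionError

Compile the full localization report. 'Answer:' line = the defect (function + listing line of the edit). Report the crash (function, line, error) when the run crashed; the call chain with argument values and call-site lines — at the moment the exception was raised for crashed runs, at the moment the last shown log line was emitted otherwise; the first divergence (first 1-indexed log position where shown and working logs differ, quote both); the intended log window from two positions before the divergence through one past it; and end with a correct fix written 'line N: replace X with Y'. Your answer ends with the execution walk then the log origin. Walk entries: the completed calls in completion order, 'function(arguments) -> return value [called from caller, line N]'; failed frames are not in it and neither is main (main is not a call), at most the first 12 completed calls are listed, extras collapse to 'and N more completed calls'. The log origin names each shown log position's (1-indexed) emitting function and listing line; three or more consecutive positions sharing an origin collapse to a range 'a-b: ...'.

Answer: the defect is in shape_report at line 31.
Key fact: The shown log is a 16-line prefix of the intended one, whose next entry is 'checkpoint: 37'.
Crash: shape_report, line 31, AssertionError.
Call chain: main -> shape_report([7, 6, 7, 12, 5], 7) (called at line 37).
First divergence: position 17; the shown log stops at 16 lines while the working version next logs 'checkpoint: 37'.
Intended log window:
  15: leaving index_entries with 1
  16: stage values: 37 and 1
  17: checkpoint: 37
Execution walk:
  mix_signals([7, 6, 7, 12, 5]) -> 37  [called from shape_report, line 28]
  index_entries([7, 6, 7, 12, 5], 7) -> 1  [called from shape_report, line 29]
Origin of each log line:
  1 — shape_report, line 27
  2 — mix_signals, line 2
  3-7 — mix_signals, line 6
  8 — mix_signals, line 7
  9 — index_entries, line 11
  10-14 — index_entries, line 16
  15 — index_entries, line 17
  16 — shape_report, line 30
A correct fix: line 31: replace `==` with `>`.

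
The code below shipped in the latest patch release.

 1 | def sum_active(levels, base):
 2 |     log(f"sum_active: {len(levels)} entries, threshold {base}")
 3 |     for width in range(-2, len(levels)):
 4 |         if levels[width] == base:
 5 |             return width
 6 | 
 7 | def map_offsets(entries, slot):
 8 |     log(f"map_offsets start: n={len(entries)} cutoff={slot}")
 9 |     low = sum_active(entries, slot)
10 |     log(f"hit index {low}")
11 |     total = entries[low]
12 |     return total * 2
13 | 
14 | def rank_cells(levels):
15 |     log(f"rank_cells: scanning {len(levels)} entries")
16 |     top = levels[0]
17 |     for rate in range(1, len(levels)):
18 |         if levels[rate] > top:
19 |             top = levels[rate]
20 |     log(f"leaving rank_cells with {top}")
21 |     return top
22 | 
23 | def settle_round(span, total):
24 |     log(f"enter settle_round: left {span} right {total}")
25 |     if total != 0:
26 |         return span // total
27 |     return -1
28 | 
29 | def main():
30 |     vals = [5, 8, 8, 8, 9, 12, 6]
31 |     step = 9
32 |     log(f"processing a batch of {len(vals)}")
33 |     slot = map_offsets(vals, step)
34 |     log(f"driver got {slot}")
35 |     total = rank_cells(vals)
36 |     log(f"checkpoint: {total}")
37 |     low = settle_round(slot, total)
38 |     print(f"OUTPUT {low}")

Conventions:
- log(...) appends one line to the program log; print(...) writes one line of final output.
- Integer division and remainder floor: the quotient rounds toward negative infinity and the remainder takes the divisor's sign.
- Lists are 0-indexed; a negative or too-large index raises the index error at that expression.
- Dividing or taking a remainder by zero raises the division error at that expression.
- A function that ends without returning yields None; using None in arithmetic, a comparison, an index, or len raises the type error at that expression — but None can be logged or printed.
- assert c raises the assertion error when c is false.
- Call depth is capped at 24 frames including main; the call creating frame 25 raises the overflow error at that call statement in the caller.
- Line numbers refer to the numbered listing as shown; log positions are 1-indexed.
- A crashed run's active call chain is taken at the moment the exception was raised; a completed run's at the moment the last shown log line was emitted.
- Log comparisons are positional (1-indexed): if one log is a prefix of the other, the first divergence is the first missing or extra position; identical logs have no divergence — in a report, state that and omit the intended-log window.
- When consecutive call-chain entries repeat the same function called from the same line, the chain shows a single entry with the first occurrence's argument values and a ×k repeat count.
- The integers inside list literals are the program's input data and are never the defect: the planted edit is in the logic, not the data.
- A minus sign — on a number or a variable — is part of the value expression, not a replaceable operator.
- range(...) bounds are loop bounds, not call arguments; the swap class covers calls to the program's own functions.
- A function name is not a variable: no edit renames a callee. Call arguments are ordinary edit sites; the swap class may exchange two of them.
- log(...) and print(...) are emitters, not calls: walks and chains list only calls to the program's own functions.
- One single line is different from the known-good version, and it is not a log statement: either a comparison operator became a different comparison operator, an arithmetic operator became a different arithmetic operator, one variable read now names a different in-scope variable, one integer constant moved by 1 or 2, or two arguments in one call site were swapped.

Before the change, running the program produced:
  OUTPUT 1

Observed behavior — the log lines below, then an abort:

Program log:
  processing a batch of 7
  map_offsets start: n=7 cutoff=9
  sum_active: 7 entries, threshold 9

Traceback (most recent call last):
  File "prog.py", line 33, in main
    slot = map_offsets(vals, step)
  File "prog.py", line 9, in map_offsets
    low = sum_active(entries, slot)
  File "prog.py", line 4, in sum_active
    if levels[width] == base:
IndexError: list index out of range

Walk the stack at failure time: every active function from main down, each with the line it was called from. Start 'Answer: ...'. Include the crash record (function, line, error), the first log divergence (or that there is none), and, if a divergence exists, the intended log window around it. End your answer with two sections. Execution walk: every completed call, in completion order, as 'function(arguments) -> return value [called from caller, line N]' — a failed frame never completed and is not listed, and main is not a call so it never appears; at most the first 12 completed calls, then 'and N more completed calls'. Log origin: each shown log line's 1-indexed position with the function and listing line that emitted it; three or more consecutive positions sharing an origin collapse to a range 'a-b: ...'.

Answer: main -> map_offsets (called at line 33) -> sum_active (called at line 9).
Key observation: Only 3 log lines were emitted before the run died; the intended continuation was 'hit index 4'.
Crash: sum_active, line 4, IndexError.
First divergence: position 4 — after 3 matching lines the faulty run goes silent; intended next line 'hit index 4'.
Intended log window:
  2: map_offsets start: n=7 cutoff=9
  3: sum_active: 7 entries, threshold 9
  4: hit index 4
  5: driver got 18
Execution walk:
  (no call completed)
Log origins:
  1: logged in main at line 32
  2: logged in map_offsets at line 8
  3: logged in sum_active at line 2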